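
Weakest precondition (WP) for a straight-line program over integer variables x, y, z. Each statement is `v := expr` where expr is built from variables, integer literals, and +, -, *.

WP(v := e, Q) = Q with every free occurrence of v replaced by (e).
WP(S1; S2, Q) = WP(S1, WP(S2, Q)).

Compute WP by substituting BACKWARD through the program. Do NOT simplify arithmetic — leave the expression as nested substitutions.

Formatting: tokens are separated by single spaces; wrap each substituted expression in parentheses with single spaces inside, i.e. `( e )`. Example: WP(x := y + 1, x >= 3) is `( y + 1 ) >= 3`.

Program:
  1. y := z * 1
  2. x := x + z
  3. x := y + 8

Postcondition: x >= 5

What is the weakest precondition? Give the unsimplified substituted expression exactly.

post: x >= 5
stmt 3: x := y + 8  -- replace 1 occurrence(s) of x with (y + 8)
  => ( y + 8 ) >= 5
stmt 2: x := x + z  -- replace 0 occurrence(s) of x with (x + z)
  => ( y + 8 ) >= 5
stmt 1: y := z * 1  -- replace 1 occurrence(s) of y with (z * 1)
  => ( ( z * 1 ) + 8 ) >= 5

Answer: ( ( z * 1 ) + 8 ) >= 5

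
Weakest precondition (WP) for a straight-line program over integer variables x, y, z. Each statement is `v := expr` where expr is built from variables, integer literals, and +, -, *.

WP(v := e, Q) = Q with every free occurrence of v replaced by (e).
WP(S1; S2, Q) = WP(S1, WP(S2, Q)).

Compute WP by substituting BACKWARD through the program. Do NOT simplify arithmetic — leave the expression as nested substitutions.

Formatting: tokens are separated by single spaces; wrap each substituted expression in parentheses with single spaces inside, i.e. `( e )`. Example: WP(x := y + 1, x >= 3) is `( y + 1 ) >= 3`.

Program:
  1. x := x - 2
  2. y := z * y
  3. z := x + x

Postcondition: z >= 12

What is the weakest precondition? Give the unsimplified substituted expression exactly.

post: z >= 12
stmt 3: z := x + x  -- replace 1 occurrence(s) of z with (x + x)
  => ( x + x ) >= 12
stmt 2: y := z * y  -- replace 0 occurrence(s) of y with (z * y)
  => ( x + x ) >= 12
stmt 1: x := x - 2  -- replace 2 occurrence(s) of x with (x - 2)
  => ( ( x - 2 ) + ( x - 2 ) ) >= 12

Answer: ( ( x - 2 ) + ( x - 2 ) ) >= 12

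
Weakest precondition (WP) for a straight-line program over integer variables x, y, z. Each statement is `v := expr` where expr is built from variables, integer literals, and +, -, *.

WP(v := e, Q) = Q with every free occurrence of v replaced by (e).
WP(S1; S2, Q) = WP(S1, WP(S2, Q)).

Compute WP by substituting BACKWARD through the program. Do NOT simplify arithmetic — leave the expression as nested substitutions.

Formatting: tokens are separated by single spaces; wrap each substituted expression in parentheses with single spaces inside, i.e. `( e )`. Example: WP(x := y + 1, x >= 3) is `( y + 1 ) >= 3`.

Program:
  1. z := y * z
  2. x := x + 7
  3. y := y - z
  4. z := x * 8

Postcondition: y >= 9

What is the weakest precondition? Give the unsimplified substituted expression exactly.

Answer: ( y - ( y * z ) ) >= 9

Derivation:
post: y >= 9
stmt 4: z := x * 8  -- replace 0 occurrence(s) of z with (x * 8)
  => y >= 9
stmt 3: y := y - z  -- replace 1 occurrence(s) of y with (y - z)
  => ( y - z ) >= 9
stmt 2: x := x + 7  -- replace 0 occurrence(s) of x with (x + 7)
  => ( y - z ) >= 9
stmt 1: z := y * z  -- replace 1 occurrence(s) of z with (y * z)
  => ( y - ( y * z ) ) >= 9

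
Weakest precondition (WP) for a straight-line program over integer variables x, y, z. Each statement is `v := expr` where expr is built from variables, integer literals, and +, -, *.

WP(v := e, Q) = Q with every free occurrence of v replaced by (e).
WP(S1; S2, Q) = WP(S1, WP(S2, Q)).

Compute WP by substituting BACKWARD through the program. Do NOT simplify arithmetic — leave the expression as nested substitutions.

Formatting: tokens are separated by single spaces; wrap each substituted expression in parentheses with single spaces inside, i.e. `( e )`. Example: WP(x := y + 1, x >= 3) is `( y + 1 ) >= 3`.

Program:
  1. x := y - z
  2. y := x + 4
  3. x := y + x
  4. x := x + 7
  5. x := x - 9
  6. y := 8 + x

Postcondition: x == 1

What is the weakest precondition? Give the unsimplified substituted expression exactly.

Answer: ( ( ( ( ( y - z ) + 4 ) + ( y - z ) ) + 7 ) - 9 ) == 1

Derivation:
post: x == 1
stmt 6: y := 8 + x  -- replace 0 occurrence(s) of y with (8 + x)
  => x == 1
stmt 5: x := x - 9  -- replace 1 occurrence(s) of x with (x - 9)
  => ( x - 9 ) == 1
stmt 4: x := x + 7  -- replace 1 occurrence(s) of x with (x + 7)
  => ( ( x + 7 ) - 9 ) == 1
stmt 3: x := y + x  -- replace 1 occurrence(s) of x with (y + x)
  => ( ( ( y + x ) + 7 ) - 9 ) == 1
stmt 2: y := x + 4  -- replace 1 occurrence(s) of y with (x + 4)
  => ( ( ( ( x + 4 ) + x ) + 7 ) - 9 ) == 1
stmt 1: x := y - z  -- replace 2 occurrence(s) of x with (y - z)
  => ( ( ( ( ( y - z ) + 4 ) + ( y - z ) ) + 7 ) - 9 ) == 1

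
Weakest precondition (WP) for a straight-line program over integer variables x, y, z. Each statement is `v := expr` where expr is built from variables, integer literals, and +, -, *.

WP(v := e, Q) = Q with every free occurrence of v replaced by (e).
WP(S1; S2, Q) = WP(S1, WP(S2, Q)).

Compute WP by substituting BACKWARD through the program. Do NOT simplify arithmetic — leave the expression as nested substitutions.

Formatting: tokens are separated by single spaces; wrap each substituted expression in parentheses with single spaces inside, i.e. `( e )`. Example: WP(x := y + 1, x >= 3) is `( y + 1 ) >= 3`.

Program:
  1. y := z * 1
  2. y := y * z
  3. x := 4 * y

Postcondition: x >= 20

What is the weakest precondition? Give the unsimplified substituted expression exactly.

Answer: ( 4 * ( ( z * 1 ) * z ) ) >= 20

Derivation:
post: x >= 20
stmt 3: x := 4 * y  -- replace 1 occurrence(s) of x with (4 * y)
  => ( 4 * y ) >= 20
stmt 2: y := y * z  -- replace 1 occurrence(s) of y with (y * z)
  => ( 4 * ( y * z ) ) >= 20
stmt 1: y := z * 1  -- replace 1 occurrence(s) of y with (z * 1)
  => ( 4 * ( ( z * 1 ) * z ) ) >= 20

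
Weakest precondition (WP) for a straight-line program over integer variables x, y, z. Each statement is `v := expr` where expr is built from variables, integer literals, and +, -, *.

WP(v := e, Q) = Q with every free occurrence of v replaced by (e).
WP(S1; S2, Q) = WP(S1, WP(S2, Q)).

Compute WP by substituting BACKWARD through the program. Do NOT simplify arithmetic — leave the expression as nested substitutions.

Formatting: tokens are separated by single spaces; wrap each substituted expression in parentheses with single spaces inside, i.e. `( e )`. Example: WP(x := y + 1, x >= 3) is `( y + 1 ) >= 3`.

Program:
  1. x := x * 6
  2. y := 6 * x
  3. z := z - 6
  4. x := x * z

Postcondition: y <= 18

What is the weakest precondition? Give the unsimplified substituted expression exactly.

Answer: ( 6 * ( x * 6 ) ) <= 18

Derivation:
post: y <= 18
stmt 4: x := x * z  -- replace 0 occurrence(s) of x with (x * z)
  => y <= 18
stmt 3: z := z - 6  -- replace 0 occurrence(s) of z with (z - 6)
  => y <= 18
stmt 2: y := 6 * x  -- replace 1 occurrence(s) of y with (6 * x)
  => ( 6 * x ) <= 18
stmt 1: x := x * 6  -- replace 1 occurrence(s) of x with (x * 6)
  => ( 6 * ( x * 6 ) ) <= 18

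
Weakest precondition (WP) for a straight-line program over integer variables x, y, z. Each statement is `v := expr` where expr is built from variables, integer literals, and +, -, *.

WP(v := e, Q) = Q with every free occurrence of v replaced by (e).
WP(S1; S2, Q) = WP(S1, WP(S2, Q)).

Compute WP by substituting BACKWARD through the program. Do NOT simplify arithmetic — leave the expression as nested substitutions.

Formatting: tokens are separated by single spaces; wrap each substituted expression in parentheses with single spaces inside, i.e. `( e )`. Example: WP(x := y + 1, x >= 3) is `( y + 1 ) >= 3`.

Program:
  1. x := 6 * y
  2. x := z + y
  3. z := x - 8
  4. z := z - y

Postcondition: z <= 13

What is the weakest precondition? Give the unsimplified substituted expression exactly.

post: z <= 13
stmt 4: z := z - y  -- replace 1 occurrence(s) of z with (z - y)
  => ( z - y ) <= 13
stmt 3: z := x - 8  -- replace 1 occurrence(s) of z with (x - 8)
  => ( ( x - 8 ) - y ) <= 13
stmt 2: x := z + y  -- replace 1 occurrence(s) of x with (z + y)
  => ( ( ( z + y ) - 8 ) - y ) <= 13
stmt 1: x := 6 * y  -- replace 0 occurrence(s) of x with (6 * y)
  => ( ( ( z + y ) - 8 ) - y ) <= 13

Answer: ( ( ( z + y ) - 8 ) - y ) <= 13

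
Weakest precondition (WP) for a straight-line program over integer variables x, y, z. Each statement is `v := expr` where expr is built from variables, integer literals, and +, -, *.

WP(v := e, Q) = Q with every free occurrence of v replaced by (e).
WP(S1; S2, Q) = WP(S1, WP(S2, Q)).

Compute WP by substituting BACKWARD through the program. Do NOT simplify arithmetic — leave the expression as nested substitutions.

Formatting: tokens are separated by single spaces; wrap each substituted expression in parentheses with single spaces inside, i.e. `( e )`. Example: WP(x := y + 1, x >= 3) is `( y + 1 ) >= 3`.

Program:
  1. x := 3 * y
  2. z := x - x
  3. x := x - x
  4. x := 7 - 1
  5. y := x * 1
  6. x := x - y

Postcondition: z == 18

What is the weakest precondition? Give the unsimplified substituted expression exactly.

post: z == 18
stmt 6: x := x - y  -- replace 0 occurrence(s) of x with (x - y)
  => z == 18
stmt 5: y := x * 1  -- replace 0 occurrence(s) of y with (x * 1)
  => z == 18
stmt 4: x := 7 - 1  -- replace 0 occurrence(s) of x with (7 - 1)
  => z == 18
stmt 3: x := x - x  -- replace 0 occurrence(s) of x with (x - x)
  => z == 18
stmt 2: z := x - x  -- replace 1 occurrence(s) of z with (x - x)
  => ( x - x ) == 18
stmt 1: x := 3 * y  -- replace 2 occurrence(s) of x with (3 * y)
  => ( ( 3 * y ) - ( 3 * y ) ) == 18

Answer: ( ( 3 * y ) - ( 3 * y ) ) == 18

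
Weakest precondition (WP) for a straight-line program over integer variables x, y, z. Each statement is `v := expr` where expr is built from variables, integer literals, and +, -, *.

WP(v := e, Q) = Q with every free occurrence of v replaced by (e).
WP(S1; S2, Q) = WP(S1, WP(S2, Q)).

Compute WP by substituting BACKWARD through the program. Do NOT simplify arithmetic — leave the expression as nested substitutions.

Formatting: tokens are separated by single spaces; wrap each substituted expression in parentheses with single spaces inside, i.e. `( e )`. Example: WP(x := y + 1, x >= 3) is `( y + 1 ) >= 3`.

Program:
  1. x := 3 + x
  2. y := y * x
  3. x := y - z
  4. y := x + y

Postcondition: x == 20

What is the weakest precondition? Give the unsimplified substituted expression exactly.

Answer: ( ( y * ( 3 + x ) ) - z ) == 20

Derivation:
post: x == 20
stmt 4: y := x + y  -- replace 0 occurrence(s) of y with (x + y)
  => x == 20
stmt 3: x := y - z  -- replace 1 occurrence(s) of x with (y - z)
  => ( y - z ) == 20
stmt 2: y := y * x  -- replace 1 occurrence(s) of y with (y * x)
  => ( ( y * x ) - z ) == 20
stmt 1: x := 3 + x  -- replace 1 occurrence(s) of x with (3 + x)
  => ( ( y * ( 3 + x ) ) - z ) == 20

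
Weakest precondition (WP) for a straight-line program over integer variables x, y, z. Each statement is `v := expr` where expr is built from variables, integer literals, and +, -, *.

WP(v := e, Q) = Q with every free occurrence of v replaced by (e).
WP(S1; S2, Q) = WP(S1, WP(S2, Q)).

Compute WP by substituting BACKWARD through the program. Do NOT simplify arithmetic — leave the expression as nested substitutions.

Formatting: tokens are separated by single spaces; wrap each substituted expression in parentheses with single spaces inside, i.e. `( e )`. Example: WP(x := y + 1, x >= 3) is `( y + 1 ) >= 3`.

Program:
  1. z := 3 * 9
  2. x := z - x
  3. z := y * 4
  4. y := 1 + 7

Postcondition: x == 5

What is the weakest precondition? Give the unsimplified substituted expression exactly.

post: x == 5
stmt 4: y := 1 + 7  -- replace 0 occurrence(s) of y with (1 + 7)
  => x == 5
stmt 3: z := y * 4  -- replace 0 occurrence(s) of z with (y * 4)
  => x == 5
stmt 2: x := z - x  -- replace 1 occurrence(s) of x with (z - x)
  => ( z - x ) == 5
stmt 1: z := 3 * 9  -- replace 1 occurrence(s) of z with (3 * 9)
  => ( ( 3 * 9 ) - x ) == 5

Answer: ( ( 3 * 9 ) - x ) == 5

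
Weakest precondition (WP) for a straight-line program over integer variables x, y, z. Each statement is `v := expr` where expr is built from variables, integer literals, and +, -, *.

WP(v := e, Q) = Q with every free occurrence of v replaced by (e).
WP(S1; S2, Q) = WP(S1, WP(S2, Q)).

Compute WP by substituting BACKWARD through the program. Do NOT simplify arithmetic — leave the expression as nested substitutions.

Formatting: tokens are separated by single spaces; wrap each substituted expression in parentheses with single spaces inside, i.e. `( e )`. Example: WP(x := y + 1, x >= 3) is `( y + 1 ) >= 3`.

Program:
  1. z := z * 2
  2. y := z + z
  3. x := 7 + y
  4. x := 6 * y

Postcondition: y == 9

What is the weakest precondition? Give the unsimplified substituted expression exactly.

post: y == 9
stmt 4: x := 6 * y  -- replace 0 occurrence(s) of x with (6 * y)
  => y == 9
stmt 3: x := 7 + y  -- replace 0 occurrence(s) of x with (7 + y)
  => y == 9
stmt 2: y := z + z  -- replace 1 occurrence(s) of y with (z + z)
  => ( z + z ) == 9
stmt 1: z := z * 2  -- replace 2 occurrence(s) of z with (z * 2)
  => ( ( z * 2 ) + ( z * 2 ) ) == 9

Answer: ( ( z * 2 ) + ( z * 2 ) ) == 9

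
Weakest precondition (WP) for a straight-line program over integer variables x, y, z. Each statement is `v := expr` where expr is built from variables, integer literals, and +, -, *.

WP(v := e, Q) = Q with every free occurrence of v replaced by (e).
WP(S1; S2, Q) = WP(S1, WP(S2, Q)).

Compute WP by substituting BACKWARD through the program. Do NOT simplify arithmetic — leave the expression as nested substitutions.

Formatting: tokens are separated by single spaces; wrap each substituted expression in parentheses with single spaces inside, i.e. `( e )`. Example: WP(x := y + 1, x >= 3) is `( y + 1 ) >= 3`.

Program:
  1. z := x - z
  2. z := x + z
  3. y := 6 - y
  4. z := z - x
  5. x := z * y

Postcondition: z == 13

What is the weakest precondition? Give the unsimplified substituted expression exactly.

post: z == 13
stmt 5: x := z * y  -- replace 0 occurrence(s) of x with (z * y)
  => z == 13
stmt 4: z := z - x  -- replace 1 occurrence(s) of z with (z - x)
  => ( z - x ) == 13
stmt 3: y := 6 - y  -- replace 0 occurrence(s) of y with (6 - y)
  => ( z - x ) == 13
stmt 2: z := x + z  -- replace 1 occurrence(s) of z with (x + z)
  => ( ( x + z ) - x ) == 13
stmt 1: z := x - z  -- replace 1 occurrence(s) of z with (x - z)
  => ( ( x + ( x - z ) ) - x ) == 13

Answer: ( ( x + ( x - z ) ) - x ) == 13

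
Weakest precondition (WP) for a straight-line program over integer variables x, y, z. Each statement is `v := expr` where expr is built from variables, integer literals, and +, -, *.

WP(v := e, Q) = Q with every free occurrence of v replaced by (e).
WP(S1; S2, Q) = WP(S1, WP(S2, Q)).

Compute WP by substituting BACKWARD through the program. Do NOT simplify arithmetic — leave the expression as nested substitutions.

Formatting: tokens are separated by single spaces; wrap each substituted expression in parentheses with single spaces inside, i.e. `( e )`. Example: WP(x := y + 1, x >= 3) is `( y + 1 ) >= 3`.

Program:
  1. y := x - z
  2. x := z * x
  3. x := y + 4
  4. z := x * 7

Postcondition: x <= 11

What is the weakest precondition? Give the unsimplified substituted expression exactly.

post: x <= 11
stmt 4: z := x * 7  -- replace 0 occurrence(s) of z with (x * 7)
  => x <= 11
stmt 3: x := y + 4  -- replace 1 occurrence(s) of x with (y + 4)
  => ( y + 4 ) <= 11
stmt 2: x := z * x  -- replace 0 occurrence(s) of x with (z * x)
  => ( y + 4 ) <= 11
stmt 1: y := x - z  -- replace 1 occurrence(s) of y with (x - z)
  => ( ( x - z ) + 4 ) <= 11

Answer: ( ( x - z ) + 4 ) <= 11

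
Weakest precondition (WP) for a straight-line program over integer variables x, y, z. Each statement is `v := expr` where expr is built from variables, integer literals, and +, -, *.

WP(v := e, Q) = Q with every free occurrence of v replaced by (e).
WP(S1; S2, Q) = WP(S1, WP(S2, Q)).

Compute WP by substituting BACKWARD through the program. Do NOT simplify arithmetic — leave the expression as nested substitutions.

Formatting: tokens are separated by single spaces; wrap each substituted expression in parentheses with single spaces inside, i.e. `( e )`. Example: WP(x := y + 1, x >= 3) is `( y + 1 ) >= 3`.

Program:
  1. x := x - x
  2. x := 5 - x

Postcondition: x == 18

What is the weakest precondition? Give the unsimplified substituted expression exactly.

post: x == 18
stmt 2: x := 5 - x  -- replace 1 occurrence(s) of x with (5 - x)
  => ( 5 - x ) == 18
stmt 1: x := x - x  -- replace 1 occurrence(s) of x with (x - x)
  => ( 5 - ( x - x ) ) == 18

Answer: ( 5 - ( x - x ) ) == 18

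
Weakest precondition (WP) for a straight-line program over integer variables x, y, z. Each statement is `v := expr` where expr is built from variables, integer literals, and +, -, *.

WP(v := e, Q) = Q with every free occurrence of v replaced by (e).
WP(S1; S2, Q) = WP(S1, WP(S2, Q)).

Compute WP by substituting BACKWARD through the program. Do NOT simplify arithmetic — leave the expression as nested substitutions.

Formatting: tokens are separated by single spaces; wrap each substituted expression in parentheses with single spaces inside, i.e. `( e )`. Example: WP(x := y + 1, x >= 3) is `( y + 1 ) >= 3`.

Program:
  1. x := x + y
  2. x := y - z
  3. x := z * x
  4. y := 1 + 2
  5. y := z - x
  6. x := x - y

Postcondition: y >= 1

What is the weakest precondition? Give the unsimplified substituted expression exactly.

Answer: ( z - ( z * ( y - z ) ) ) >= 1

Derivation:
post: y >= 1
stmt 6: x := x - y  -- replace 0 occurrence(s) of x with (x - y)
  => y >= 1
stmt 5: y := z - x  -- replace 1 occurrence(s) of y with (z - x)
  => ( z - x ) >= 1
stmt 4: y := 1 + 2  -- replace 0 occurrence(s) of y with (1 + 2)
  => ( z - x ) >= 1
stmt 3: x := z * x  -- replace 1 occurrence(s) of x with (z * x)
  => ( z - ( z * x ) ) >= 1
stmt 2: x := y - z  -- replace 1 occurrence(s) of x with (y - z)
  => ( z - ( z * ( y - z ) ) ) >= 1
stmt 1: x := x + y  -- replace 0 occurrence(s) of x with (x + y)
  => ( z - ( z * ( y - z ) ) ) >= 1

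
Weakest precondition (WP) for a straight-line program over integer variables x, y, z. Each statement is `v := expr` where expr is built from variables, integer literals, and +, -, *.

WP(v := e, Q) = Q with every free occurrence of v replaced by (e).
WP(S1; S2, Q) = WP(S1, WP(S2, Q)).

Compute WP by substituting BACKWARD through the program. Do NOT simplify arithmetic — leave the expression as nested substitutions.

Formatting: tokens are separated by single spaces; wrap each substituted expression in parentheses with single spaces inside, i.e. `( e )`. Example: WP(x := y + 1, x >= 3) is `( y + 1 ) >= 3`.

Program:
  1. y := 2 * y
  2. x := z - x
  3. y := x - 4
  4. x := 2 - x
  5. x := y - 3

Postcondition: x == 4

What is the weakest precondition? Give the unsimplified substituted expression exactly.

Answer: ( ( ( z - x ) - 4 ) - 3 ) == 4

Derivation:
post: x == 4
stmt 5: x := y - 3  -- replace 1 occurrence(s) of x with (y - 3)
  => ( y - 3 ) == 4
stmt 4: x := 2 - x  -- replace 0 occurrence(s) of x with (2 - x)
  => ( y - 3 ) == 4
stmt 3: y := x - 4  -- replace 1 occurrence(s) of y with (x - 4)
  => ( ( x - 4 ) - 3 ) == 4
stmt 2: x := z - x  -- replace 1 occurrence(s) of x with (z - x)
  => ( ( ( z - x ) - 4 ) - 3 ) == 4
stmt 1: y := 2 * y  -- replace 0 occurrence(s) of y with (2 * y)
  => ( ( ( z - x ) - 4 ) - 3 ) == 4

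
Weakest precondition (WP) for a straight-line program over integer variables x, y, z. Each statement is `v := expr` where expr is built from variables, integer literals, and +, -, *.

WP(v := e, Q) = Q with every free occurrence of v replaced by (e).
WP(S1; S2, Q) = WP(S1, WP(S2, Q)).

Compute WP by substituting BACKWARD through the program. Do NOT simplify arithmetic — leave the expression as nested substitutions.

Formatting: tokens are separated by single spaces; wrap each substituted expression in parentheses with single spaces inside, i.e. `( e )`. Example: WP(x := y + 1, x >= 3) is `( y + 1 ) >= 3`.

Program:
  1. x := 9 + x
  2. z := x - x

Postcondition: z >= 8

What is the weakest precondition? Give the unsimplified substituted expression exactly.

post: z >= 8
stmt 2: z := x - x  -- replace 1 occurrence(s) of z with (x - x)
  => ( x - x ) >= 8
stmt 1: x := 9 + x  -- replace 2 occurrence(s) of x with (9 + x)
  => ( ( 9 + x ) - ( 9 + x ) ) >= 8

Answer: ( ( 9 + x ) - ( 9 + x ) ) >= 8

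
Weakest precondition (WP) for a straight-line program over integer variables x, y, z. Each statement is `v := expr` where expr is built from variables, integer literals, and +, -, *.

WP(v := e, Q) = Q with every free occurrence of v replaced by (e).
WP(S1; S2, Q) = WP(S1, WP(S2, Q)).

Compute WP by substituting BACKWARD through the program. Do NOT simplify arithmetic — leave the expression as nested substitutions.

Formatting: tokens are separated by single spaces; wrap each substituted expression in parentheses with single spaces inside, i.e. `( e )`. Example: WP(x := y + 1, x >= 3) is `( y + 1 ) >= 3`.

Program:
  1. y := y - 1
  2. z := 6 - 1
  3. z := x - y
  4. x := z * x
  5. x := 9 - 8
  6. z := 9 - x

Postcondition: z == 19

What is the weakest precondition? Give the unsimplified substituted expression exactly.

post: z == 19
stmt 6: z := 9 - x  -- replace 1 occurrence(s) of z with (9 - x)
  => ( 9 - x ) == 19
stmt 5: x := 9 - 8  -- replace 1 occurrence(s) of x with (9 - 8)
  => ( 9 - ( 9 - 8 ) ) == 19
stmt 4: x := z * x  -- replace 0 occurrence(s) of x with (z * x)
  => ( 9 - ( 9 - 8 ) ) == 19
stmt 3: z := x - y  -- replace 0 occurrence(s) of z with (x - y)
  => ( 9 - ( 9 - 8 ) ) == 19
stmt 2: z := 6 - 1  -- replace 0 occurrence(s) of z with (6 - 1)
  => ( 9 - ( 9 - 8 ) ) == 19
stmt 1: y := y - 1  -- replace 0 occurrence(s) of y with (y - 1)
  => ( 9 - ( 9 - 8 ) ) == 19

Answer: ( 9 - ( 9 - 8 ) ) == 19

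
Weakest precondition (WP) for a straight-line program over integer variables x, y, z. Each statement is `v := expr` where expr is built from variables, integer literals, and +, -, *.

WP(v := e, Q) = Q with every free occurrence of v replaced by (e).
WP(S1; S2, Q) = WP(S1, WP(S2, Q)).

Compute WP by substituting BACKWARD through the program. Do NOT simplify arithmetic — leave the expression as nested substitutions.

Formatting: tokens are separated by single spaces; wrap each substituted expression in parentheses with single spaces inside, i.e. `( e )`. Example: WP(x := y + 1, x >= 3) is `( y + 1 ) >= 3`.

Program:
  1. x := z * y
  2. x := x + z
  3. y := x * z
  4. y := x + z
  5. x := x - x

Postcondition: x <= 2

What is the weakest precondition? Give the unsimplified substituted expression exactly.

post: x <= 2
stmt 5: x := x - x  -- replace 1 occurrence(s) of x with (x - x)
  => ( x - x ) <= 2
stmt 4: y := x + z  -- replace 0 occurrence(s) of y with (x + z)
  => ( x - x ) <= 2
stmt 3: y := x * z  -- replace 0 occurrence(s) of y with (x * z)
  => ( x - x ) <= 2
stmt 2: x := x + z  -- replace 2 occurrence(s) of x with (x + z)
  => ( ( x + z ) - ( x + z ) ) <= 2
stmt 1: x := z * y  -- replace 2 occurrence(s) of x with (z * y)
  => ( ( ( z * y ) + z ) - ( ( z * y ) + z ) ) <= 2

Answer: ( ( ( z * y ) + z ) - ( ( z * y ) + z ) ) <= 2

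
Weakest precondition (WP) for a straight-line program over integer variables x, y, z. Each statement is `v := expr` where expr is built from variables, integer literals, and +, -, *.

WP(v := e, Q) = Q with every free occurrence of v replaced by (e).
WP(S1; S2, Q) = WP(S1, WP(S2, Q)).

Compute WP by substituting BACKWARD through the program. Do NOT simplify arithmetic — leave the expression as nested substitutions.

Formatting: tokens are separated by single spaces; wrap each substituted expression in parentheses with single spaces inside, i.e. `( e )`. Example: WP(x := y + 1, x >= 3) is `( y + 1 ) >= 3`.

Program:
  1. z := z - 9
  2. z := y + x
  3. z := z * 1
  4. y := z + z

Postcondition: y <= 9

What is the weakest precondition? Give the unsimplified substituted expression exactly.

post: y <= 9
stmt 4: y := z + z  -- replace 1 occurrence(s) of y with (z + z)
  => ( z + z ) <= 9
stmt 3: z := z * 1  -- replace 2 occurrence(s) of z with (z * 1)
  => ( ( z * 1 ) + ( z * 1 ) ) <= 9
stmt 2: z := y + x  -- replace 2 occurrence(s) of z with (y + x)
  => ( ( ( y + x ) * 1 ) + ( ( y + x ) * 1 ) ) <= 9
stmt 1: z := z - 9  -- replace 0 occurrence(s) of z with (z - 9)
  => ( ( ( y + x ) * 1 ) + ( ( y + x ) * 1 ) ) <= 9

Answer: ( ( ( y + x ) * 1 ) + ( ( y + x ) * 1 ) ) <= 9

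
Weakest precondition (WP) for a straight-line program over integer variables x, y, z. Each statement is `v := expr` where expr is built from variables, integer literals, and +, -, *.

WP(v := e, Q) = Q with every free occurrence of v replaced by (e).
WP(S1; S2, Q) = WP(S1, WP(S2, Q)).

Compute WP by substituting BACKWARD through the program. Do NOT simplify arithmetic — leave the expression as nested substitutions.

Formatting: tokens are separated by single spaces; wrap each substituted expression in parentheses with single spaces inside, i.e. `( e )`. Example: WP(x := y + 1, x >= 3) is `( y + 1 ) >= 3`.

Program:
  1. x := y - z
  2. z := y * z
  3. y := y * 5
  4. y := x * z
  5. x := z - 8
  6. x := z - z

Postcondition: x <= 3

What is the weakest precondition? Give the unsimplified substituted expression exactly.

Answer: ( ( y * z ) - ( y * z ) ) <= 3

Derivation:
post: x <= 3
stmt 6: x := z - z  -- replace 1 occurrence(s) of x with (z - z)
  => ( z - z ) <= 3
stmt 5: x := z - 8  -- replace 0 occurrence(s) of x with (z - 8)
  => ( z - z ) <= 3
stmt 4: y := x * z  -- replace 0 occurrence(s) of y with (x * z)
  => ( z - z ) <= 3
stmt 3: y := y * 5  -- replace 0 occurrence(s) of y with (y * 5)
  => ( z - z ) <= 3
stmt 2: z := y * z  -- replace 2 occurrence(s) of z with (y * z)
  => ( ( y * z ) - ( y * z ) ) <= 3
stmt 1: x := y - z  -- replace 0 occurrence(s) of x with (y - z)
  => ( ( y * z ) - ( y * z ) ) <= 3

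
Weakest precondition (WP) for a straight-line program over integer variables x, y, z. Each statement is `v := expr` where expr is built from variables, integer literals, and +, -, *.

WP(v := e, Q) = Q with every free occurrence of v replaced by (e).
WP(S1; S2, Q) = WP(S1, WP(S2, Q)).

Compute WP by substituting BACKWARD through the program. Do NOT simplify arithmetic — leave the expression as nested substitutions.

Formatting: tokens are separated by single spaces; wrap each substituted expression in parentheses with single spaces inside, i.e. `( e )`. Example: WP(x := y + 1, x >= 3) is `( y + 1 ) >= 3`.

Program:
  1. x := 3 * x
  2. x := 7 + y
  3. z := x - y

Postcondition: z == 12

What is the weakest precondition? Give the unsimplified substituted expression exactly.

Answer: ( ( 7 + y ) - y ) == 12

Derivation:
post: z == 12
stmt 3: z := x - y  -- replace 1 occurrence(s) of z with (x - y)
  => ( x - y ) == 12
stmt 2: x := 7 + y  -- replace 1 occurrence(s) of x with (7 + y)
  => ( ( 7 + y ) - y ) == 12
stmt 1: x := 3 * x  -- replace 0 occurrence(s) of x with (3 * x)
  => ( ( 7 + y ) - y ) == 12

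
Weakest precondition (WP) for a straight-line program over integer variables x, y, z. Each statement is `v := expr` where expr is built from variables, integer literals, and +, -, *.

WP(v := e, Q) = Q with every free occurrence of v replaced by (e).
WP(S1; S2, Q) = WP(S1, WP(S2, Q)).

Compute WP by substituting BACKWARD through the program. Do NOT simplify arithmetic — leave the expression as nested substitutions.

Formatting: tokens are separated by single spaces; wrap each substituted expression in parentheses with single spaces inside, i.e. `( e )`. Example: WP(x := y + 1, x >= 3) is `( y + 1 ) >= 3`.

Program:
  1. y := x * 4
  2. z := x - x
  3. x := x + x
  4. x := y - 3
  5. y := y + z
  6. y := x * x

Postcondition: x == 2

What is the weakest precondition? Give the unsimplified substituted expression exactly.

post: x == 2
stmt 6: y := x * x  -- replace 0 occurrence(s) of y with (x * x)
  => x == 2
stmt 5: y := y + z  -- replace 0 occurrence(s) of y with (y + z)
  => x == 2
stmt 4: x := y - 3  -- replace 1 occurrence(s) of x with (y - 3)
  => ( y - 3 ) == 2
stmt 3: x := x + x  -- replace 0 occurrence(s) of x with (x + x)
  => ( y - 3 ) == 2
stmt 2: z := x - x  -- replace 0 occurrence(s) of z with (x - x)
  => ( y - 3 ) == 2
stmt 1: y := x * 4  -- replace 1 occurrence(s) of y with (x * 4)
  => ( ( x * 4 ) - 3 ) == 2

Answer: ( ( x * 4 ) - 3 ) == 2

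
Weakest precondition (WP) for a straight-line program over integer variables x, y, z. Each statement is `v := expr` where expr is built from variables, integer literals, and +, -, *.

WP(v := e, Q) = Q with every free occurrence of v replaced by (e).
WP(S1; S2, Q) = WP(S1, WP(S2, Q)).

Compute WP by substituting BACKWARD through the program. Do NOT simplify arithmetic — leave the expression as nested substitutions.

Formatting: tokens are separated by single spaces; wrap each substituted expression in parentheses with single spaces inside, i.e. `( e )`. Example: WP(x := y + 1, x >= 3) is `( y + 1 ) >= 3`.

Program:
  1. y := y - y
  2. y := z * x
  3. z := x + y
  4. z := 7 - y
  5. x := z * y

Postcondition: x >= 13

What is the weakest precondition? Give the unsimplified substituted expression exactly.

Answer: ( ( 7 - ( z * x ) ) * ( z * x ) ) >= 13

Derivation:
post: x >= 13
stmt 5: x := z * y  -- replace 1 occurrence(s) of x with (z * y)
  => ( z * y ) >= 13
stmt 4: z := 7 - y  -- replace 1 occurrence(s) of z with (7 - y)
  => ( ( 7 - y ) * y ) >= 13
stmt 3: z := x + y  -- replace 0 occurrence(s) of z with (x + y)
  => ( ( 7 - y ) * y ) >= 13
stmt 2: y := z * x  -- replace 2 occurrence(s) of y with (z * x)
  => ( ( 7 - ( z * x ) ) * ( z * x ) ) >= 13
stmt 1: y := y - y  -- replace 0 occurrence(s) of y with (y - y)
  => ( ( 7 - ( z * x ) ) * ( z * x ) ) >= 13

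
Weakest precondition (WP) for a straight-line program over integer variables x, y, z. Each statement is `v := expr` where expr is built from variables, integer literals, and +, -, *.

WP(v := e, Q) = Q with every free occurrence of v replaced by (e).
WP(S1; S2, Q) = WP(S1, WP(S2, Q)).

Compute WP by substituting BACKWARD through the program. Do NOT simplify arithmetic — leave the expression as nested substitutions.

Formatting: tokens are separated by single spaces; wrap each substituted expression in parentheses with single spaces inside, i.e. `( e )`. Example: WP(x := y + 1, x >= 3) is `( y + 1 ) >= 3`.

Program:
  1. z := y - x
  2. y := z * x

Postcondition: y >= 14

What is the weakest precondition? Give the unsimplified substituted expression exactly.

post: y >= 14
stmt 2: y := z * x  -- replace 1 occurrence(s) of y with (z * x)
  => ( z * x ) >= 14
stmt 1: z := y - x  -- replace 1 occurrence(s) of z with (y - x)
  => ( ( y - x ) * x ) >= 14

Answer: ( ( y - x ) * x ) >= 14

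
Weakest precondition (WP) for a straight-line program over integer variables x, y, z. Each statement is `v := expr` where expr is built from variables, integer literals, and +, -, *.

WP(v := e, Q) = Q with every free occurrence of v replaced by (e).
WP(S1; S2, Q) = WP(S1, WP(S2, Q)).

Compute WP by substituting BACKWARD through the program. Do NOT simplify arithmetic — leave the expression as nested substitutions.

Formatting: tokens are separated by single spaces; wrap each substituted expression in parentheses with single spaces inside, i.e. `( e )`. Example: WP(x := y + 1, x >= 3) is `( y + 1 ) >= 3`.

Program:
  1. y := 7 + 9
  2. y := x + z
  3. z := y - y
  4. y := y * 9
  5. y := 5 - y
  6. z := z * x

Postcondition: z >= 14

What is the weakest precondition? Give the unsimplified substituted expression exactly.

Answer: ( ( ( x + z ) - ( x + z ) ) * x ) >= 14

Derivation:
post: z >= 14
stmt 6: z := z * x  -- replace 1 occurrence(s) of z with (z * x)
  => ( z * x ) >= 14
stmt 5: y := 5 - y  -- replace 0 occurrence(s) of y with (5 - y)
  => ( z * x ) >= 14
stmt 4: y := y * 9  -- replace 0 occurrence(s) of y with (y * 9)
  => ( z * x ) >= 14
stmt 3: z := y - y  -- replace 1 occurrence(s) of z with (y - y)
  => ( ( y - y ) * x ) >= 14
stmt 2: y := x + z  -- replace 2 occurrence(s) of y with (x + z)
  => ( ( ( x + z ) - ( x + z ) ) * x ) >= 14
stmt 1: y := 7 + 9  -- replace 0 occurrence(s) of y with (7 + 9)
  => ( ( ( x + z ) - ( x + z ) ) * x ) >= 14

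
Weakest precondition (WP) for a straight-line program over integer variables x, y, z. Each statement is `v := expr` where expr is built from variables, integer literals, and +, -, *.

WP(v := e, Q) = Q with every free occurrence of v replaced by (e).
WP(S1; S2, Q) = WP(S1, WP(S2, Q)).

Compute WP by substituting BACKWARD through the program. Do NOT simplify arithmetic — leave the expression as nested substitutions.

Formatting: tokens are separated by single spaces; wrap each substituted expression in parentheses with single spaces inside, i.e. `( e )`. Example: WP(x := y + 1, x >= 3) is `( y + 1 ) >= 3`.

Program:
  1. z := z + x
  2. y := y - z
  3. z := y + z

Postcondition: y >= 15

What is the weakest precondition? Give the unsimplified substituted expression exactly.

Answer: ( y - ( z + x ) ) >= 15

Derivation:
post: y >= 15
stmt 3: z := y + z  -- replace 0 occurrence(s) of z with (y + z)
  => y >= 15
stmt 2: y := y - z  -- replace 1 occurrence(s) of y with (y - z)
  => ( y - z ) >= 15
stmt 1: z := z + x  -- replace 1 occurrence(s) of z with (z + x)
  => ( y - ( z + x ) ) >= 15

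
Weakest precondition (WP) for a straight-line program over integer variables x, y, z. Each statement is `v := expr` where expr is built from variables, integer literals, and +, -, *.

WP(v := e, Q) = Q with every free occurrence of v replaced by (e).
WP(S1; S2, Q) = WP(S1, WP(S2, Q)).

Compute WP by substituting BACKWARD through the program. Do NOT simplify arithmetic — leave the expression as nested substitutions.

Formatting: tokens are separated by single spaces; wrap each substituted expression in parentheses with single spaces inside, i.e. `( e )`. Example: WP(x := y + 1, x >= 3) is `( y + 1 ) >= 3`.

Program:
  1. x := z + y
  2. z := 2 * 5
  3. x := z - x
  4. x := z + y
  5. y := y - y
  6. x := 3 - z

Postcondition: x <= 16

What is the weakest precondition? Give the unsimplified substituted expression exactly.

Answer: ( 3 - ( 2 * 5 ) ) <= 16

Derivation:
post: x <= 16
stmt 6: x := 3 - z  -- replace 1 occurrence(s) of x with (3 - z)
  => ( 3 - z ) <= 16
stmt 5: y := y - y  -- replace 0 occurrence(s) of y with (y - y)
  => ( 3 - z ) <= 16
stmt 4: x := z + y  -- replace 0 occurrence(s) of x with (z + y)
  => ( 3 - z ) <= 16
stmt 3: x := z - x  -- replace 0 occurrence(s) of x with (z - x)
  => ( 3 - z ) <= 16
stmt 2: z := 2 * 5  -- replace 1 occurrence(s) of z with (2 * 5)
  => ( 3 - ( 2 * 5 ) ) <= 16
stmt 1: x := z + y  -- replace 0 occurrence(s) of x with (z + y)
  => ( 3 - ( 2 * 5 ) ) <= 16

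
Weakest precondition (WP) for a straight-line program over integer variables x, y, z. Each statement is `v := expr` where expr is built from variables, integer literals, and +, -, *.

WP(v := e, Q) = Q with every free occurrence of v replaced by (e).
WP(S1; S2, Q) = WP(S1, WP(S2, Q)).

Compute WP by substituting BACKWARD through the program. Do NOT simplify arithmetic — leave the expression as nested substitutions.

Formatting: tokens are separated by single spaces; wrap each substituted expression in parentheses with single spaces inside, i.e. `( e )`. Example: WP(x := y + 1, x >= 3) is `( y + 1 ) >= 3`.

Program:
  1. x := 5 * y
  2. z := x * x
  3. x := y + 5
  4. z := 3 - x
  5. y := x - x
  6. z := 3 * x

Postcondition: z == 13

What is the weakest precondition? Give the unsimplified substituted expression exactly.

post: z == 13
stmt 6: z := 3 * x  -- replace 1 occurrence(s) of z with (3 * x)
  => ( 3 * x ) == 13
stmt 5: y := x - x  -- replace 0 occurrence(s) of y with (x - x)
  => ( 3 * x ) == 13
stmt 4: z := 3 - x  -- replace 0 occurrence(s) of z with (3 - x)
  => ( 3 * x ) == 13
stmt 3: x := y + 5  -- replace 1 occurrence(s) of x with (y + 5)
  => ( 3 * ( y + 5 ) ) == 13
stmt 2: z := x * x  -- replace 0 occurrence(s) of z with (x * x)
  => ( 3 * ( y + 5 ) ) == 13
stmt 1: x := 5 * y  -- replace 0 occurrence(s) of x with (5 * y)
  => ( 3 * ( y + 5 ) ) == 13

Answer: ( 3 * ( y + 5 ) ) == 13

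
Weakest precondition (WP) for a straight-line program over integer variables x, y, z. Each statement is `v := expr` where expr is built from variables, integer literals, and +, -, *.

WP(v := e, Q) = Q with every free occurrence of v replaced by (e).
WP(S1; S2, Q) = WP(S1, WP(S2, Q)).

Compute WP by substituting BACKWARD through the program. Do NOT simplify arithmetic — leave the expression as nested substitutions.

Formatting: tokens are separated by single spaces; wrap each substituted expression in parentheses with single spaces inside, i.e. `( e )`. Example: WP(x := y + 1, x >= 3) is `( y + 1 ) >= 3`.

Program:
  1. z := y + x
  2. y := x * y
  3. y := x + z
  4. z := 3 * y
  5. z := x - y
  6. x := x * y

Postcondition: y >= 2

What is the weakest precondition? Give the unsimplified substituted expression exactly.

Answer: ( x + ( y + x ) ) >= 2

Derivation:
post: y >= 2
stmt 6: x := x * y  -- replace 0 occurrence(s) of x with (x * y)
  => y >= 2
stmt 5: z := x - y  -- replace 0 occurrence(s) of z with (x - y)
  => y >= 2
stmt 4: z := 3 * y  -- replace 0 occurrence(s) of z with (3 * y)
  => y >= 2
stmt 3: y := x + z  -- replace 1 occurrence(s) of y with (x + z)
  => ( x + z ) >= 2
stmt 2: y := x * y  -- replace 0 occurrence(s) of y with (x * y)
  => ( x + z ) >= 2
stmt 1: z := y + x  -- replace 1 occurrence(s) of z with (y + x)
  => ( x + ( y + x ) ) >= 2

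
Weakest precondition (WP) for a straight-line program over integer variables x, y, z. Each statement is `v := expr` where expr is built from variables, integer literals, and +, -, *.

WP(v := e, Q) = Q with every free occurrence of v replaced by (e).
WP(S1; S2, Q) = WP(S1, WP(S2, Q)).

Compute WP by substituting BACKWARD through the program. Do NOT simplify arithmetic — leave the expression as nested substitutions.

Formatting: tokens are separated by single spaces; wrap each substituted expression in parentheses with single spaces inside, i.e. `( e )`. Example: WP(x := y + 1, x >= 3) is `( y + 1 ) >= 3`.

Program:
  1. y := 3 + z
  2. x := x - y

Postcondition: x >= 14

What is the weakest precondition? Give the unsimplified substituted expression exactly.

Answer: ( x - ( 3 + z ) ) >= 14

Derivation:
post: x >= 14
stmt 2: x := x - y  -- replace 1 occurrence(s) of x with (x - y)
  => ( x - y ) >= 14
stmt 1: y := 3 + z  -- replace 1 occurrence(s) of y with (3 + z)
  => ( x - ( 3 + z ) ) >= 14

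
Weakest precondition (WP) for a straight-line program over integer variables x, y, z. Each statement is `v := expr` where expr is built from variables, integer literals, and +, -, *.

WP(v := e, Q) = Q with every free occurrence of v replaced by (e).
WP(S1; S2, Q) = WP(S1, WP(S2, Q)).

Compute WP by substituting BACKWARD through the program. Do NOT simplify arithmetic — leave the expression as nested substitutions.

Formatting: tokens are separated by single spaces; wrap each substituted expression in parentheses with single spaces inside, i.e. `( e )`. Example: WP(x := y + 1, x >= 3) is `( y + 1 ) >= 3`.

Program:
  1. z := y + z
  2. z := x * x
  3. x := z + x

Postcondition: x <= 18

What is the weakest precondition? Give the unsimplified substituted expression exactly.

Answer: ( ( x * x ) + x ) <= 18

Derivation:
post: x <= 18
stmt 3: x := z + x  -- replace 1 occurrence(s) of x with (z + x)
  => ( z + x ) <= 18
stmt 2: z := x * x  -- replace 1 occurrence(s) of z with (x * x)
  => ( ( x * x ) + x ) <= 18
stmt 1: z := y + z  -- replace 0 occurrence(s) of z with (y + z)
  => ( ( x * x ) + x ) <= 18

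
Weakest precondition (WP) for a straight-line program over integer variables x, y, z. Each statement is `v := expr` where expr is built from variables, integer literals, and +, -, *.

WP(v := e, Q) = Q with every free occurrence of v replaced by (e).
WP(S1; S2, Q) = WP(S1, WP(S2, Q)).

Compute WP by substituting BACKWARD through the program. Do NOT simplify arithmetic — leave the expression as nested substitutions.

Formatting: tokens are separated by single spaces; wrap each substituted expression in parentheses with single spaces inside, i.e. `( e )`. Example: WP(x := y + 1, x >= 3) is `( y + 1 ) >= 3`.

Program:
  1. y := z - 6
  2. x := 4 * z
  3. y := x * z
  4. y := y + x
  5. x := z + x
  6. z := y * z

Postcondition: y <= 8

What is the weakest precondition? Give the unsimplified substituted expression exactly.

Answer: ( ( ( 4 * z ) * z ) + ( 4 * z ) ) <= 8

Derivation:
post: y <= 8
stmt 6: z := y * z  -- replace 0 occurrence(s) of z with (y * z)
  => y <= 8
stmt 5: x := z + x  -- replace 0 occurrence(s) of x with (z + x)
  => y <= 8
stmt 4: y := y + x  -- replace 1 occurrence(s) of y with (y + x)
  => ( y + x ) <= 8
stmt 3: y := x * z  -- replace 1 occurrence(s) of y with (x * z)
  => ( ( x * z ) + x ) <= 8
stmt 2: x := 4 * z  -- replace 2 occurrence(s) of x with (4 * z)
  => ( ( ( 4 * z ) * z ) + ( 4 * z ) ) <= 8
stmt 1: y := z - 6  -- replace 0 occurrence(s) of y with (z - 6)
  => ( ( ( 4 * z ) * z ) + ( 4 * z ) ) <= 8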